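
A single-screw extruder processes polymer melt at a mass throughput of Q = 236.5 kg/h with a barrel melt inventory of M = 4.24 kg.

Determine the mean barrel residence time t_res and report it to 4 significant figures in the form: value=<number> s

value=64.54 s

Convert throughput: Q = 236.5 kg/h = 236.5/3600 = 0.0656944 kg/s
t_res = M / Q_s = 4.24 ÷ 0.0656944 = 64.5412 s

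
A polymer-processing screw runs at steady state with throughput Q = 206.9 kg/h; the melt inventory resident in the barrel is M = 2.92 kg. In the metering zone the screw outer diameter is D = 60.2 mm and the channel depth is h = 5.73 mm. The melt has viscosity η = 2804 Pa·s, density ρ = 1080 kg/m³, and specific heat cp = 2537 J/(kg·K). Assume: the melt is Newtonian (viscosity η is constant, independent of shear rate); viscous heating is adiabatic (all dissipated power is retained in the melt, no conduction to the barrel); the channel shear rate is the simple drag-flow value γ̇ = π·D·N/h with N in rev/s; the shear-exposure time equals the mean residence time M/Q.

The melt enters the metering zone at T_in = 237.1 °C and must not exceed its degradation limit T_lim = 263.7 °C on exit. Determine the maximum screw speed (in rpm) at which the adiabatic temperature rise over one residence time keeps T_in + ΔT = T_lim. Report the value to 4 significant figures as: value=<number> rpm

value=41.12 rpm

Q_s = Q / 3600 = 206.9 / 3600 = 0.0574722 kg/s
t_res = M / Q_s = 2.92 ÷ 0.0574722 = 50.8072 s
Geometry in SI: D = 60.2 mm → 0.0602 m, h = 5.73 mm → 0.00573 m
Allowable rise: ΔT_a = T_lim − T_in = 263.7 − 237.1 = 26.6 K
Invert ΔT = ηγ̇²t_res/(ρcp) for γ̇: γ̇_max² = ΔT_a ρ cp / (η t_res) = 26.6·1080·2537 / (2804·50.8072) = 511.591 s⁻²
Take the square root: γ̇_max = √(511.591) = 22.6184 s⁻¹
N_max = γ̇_max·h / (π·D) = 22.6184 · 0.00573 / (π · 0.0602) = 0.685283 rev/s = 41.117 rpm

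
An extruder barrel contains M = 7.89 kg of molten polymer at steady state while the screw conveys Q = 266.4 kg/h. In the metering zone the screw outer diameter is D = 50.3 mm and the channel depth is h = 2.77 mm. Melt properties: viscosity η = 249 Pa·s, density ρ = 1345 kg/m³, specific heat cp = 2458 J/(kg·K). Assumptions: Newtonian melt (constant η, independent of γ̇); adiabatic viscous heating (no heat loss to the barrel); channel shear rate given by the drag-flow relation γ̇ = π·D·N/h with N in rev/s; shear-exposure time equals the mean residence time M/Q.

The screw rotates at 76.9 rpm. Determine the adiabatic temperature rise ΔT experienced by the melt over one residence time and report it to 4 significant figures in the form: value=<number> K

Convert throughput: Q = 266.4 kg/h = 266.4/3600 = 0.074 kg/s
t_res = M / Q_s = 7.89 / 0.074 = 106.622 s
Convert to SI: D = 0.0503 m, h = 0.00277 m, N = 76.9/60 = 1.28167 rev/s
Shear rate: γ̇ = πDN/h = π·0.0503·1.28167/0.00277 = 73.1161 s⁻¹
ΔT = η·γ̇²·t_res / (ρ·cp) = 249 · (73.1161)² · 106.622 / (1345 · 2458) = 42.9306 K

value=42.93 K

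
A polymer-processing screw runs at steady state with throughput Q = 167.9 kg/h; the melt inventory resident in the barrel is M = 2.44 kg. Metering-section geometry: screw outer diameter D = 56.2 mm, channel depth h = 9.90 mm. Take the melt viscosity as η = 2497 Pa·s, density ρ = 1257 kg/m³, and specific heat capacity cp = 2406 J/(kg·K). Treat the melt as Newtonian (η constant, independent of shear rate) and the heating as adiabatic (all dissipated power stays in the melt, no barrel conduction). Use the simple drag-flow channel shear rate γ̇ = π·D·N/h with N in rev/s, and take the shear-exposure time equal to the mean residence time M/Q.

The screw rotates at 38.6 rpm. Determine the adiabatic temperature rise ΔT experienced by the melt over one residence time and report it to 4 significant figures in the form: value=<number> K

Q_s = Q / 3600 = 167.9 / 3600 = 0.0466389 kg/s
t_res = M / Q_s = 2.44 ÷ 0.0466389 = 52.3169 s
Convert to SI: D = 0.0562 m, h = 0.0099 m, N = 38.6/60 = 0.643333 rev/s
γ̇ = π D N / h = (π)(0.0562)(0.643333) / 0.0099 = 11.4733 s⁻¹
Adiabatic rise: ΔT = η γ̇² t_res / (ρ cp) = 2497·(11.4733)²·52.3169 / (1257·2406) = 5.68595 K

value=5.686 K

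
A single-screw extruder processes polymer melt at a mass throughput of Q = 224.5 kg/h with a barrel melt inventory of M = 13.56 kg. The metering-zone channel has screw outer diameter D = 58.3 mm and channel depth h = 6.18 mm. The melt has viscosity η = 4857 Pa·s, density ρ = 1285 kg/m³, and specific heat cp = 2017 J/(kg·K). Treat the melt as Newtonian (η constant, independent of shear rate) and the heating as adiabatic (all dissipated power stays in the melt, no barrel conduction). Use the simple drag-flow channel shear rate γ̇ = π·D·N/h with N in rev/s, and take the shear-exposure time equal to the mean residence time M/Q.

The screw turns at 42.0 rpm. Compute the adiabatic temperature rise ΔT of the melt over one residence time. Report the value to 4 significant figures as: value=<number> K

value=175.4 K

Q_s = Q / 3600 = 224.5 / 3600 = 0.0623611 kg/s
t_res = M / Q_s = 13.56 / 0.0623611 = 217.443 s
Convert to SI: D = 0.0583 m, h = 0.00618 m, N = 42.0/60 = 0.7 rev/s
γ̇ = π D N / h = (π)(0.0583)(0.7) / 0.00618 = 20.7457 s⁻¹
ΔT = η·γ̇²·t_res / (ρ·cp) = 4857 · (20.7457)² · 217.443 / (1285 · 2017) = 175.372 K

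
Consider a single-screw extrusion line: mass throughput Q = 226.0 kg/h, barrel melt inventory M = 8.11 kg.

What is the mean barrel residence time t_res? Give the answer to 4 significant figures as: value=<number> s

value=129.2 s

Q_s = Q / 3600 = 226.0 / 3600 = 0.0627778 kg/s
Mean residence time: t_res = M/Q_s = 8.11 kg / 0.0627778 kg/s = 129.186 s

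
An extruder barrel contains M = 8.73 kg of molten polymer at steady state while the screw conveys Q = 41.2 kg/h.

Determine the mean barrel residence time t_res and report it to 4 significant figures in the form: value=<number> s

Convert throughput: Q = 41.2 kg/h = 41.2/3600 = 0.0114444 kg/s
t_res = M / Q_s = 8.73 ÷ 0.0114444 = 762.816 s

value=762.8 s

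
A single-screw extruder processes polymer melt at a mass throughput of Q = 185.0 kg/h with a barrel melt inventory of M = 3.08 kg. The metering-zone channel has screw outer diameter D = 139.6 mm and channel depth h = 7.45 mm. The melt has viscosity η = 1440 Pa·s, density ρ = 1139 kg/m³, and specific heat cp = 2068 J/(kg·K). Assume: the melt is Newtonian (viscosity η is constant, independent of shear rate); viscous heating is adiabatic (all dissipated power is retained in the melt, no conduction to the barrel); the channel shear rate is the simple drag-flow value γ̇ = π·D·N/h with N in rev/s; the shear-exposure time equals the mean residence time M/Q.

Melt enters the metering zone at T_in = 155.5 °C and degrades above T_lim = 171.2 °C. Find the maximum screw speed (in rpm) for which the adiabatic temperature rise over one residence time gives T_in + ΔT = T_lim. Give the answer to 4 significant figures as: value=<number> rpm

Throughput in SI: Q_s = 185.0 kg/h ÷ 3600 s/h = 0.0513889 kg/s
Mean residence time: t_res = M/Q_s = 3.08 kg / 0.0513889 kg/s = 59.9351 s
Convert to metres: D = 0.1396 m, h = 0.00745 m
ΔT_a = T_lim − T_in = 171.2 − 155.5 = 15.7 K
Invert ΔT = ηγ̇²t_res/(ρcp) for γ̇: γ̇_max² = ΔT_a ρ cp / (η t_res) = 15.7·1139·2068 / (1440·59.9351) = 428.479 s⁻²
Take the square root: γ̇_max = √(428.479) = 20.6997 s⁻¹
Solve γ̇ = πDN/h for N: N_max = γ̇_max·h/(π·D) = 20.6997 × 0.00745 / (π × 0.1396) = 0.35163 rev/s = 21.0978 rpm

value=21.10 rpm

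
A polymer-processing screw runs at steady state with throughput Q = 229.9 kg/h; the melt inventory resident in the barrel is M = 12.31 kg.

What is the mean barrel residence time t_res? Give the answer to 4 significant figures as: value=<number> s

value=192.8 s

Q_s = Q / 3600 = 229.9 / 3600 = 0.0638611 kg/s
t_res = M / Q_s = 12.31 ÷ 0.0638611 = 192.762 s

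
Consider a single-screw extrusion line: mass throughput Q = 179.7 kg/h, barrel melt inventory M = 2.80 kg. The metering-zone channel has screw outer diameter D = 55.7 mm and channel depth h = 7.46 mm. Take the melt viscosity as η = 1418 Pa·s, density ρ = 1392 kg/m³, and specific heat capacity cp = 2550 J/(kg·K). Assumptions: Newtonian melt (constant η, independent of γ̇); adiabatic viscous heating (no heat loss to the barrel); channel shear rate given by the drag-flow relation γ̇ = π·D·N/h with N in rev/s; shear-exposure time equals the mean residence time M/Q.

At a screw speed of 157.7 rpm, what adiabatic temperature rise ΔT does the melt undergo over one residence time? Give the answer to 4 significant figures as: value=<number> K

value=85.17 K

Q_s = Q / 3600 = 179.7 / 3600 = 0.0499167 kg/s
t_res = M / Q_s = 2.80 / 0.0499167 = 56.0935 s
Convert to SI: D = 0.0557 m, h = 0.00746 m, N = 157.7/60 = 2.62833 rev/s
γ̇ = π·D·N / h = π · 0.0557 · 2.62833 / 0.00746 = 61.6519 s⁻¹
Adiabatic rise: ΔT = η γ̇² t_res / (ρ cp) = 1418·(61.6519)²·56.0935 / (1392·2550) = 85.1731 K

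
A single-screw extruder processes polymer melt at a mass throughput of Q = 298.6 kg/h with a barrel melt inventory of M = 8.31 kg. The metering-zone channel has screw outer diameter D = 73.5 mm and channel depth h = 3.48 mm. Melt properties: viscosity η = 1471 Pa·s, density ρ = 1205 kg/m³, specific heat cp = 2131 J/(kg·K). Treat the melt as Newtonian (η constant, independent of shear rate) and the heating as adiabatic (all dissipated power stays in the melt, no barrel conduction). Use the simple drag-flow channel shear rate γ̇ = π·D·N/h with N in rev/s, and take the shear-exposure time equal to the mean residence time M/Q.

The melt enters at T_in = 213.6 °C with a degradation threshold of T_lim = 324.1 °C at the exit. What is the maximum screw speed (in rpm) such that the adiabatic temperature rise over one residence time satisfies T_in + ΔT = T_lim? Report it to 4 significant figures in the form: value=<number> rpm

value=39.68 rpm

Q_s = Q / 3600 = 298.6 / 3600 = 0.0829444 kg/s
t_res = M / Q_s = 8.31 ÷ 0.0829444 = 100.188 s
D = 73.5 mm = 0.0735 m;  h = 3.48 mm = 0.00348 m
Allowable rise: ΔT_a = T_lim − T_in = 324.1 − 213.6 = 110.5 K
Invert ΔT = ηγ̇²t_res/(ρcp) for γ̇: γ̇_max² = ΔT_a ρ cp / (η t_res) = 110.5·1205·2131 / (1471·100.188) = 1925.34 s⁻²
γ̇_max = √1925.34 = 43.8786 s⁻¹
N_max = γ̇_max h / (πD) = 43.8786·0.00348/(π·0.0735) = 0.661295 rev/s → ×60 = 39.6777 rpm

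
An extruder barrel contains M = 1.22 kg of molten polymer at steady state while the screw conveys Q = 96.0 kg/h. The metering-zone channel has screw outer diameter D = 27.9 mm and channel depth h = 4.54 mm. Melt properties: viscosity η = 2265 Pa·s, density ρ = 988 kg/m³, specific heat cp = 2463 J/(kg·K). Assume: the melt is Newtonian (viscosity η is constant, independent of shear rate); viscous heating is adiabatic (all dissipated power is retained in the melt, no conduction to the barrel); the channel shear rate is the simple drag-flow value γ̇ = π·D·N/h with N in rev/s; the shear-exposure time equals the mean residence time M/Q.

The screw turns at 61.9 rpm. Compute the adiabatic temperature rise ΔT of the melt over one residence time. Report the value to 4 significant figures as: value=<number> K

value=16.89 K

Throughput in SI: Q_s = 96.0 kg/h ÷ 3600 s/h = 0.0266667 kg/s
t_res = M / Q_s = 1.22 ÷ 0.0266667 = 45.75 s
Convert to SI: D = 0.0279 m, h = 0.00454 m, N = 61.9/60 = 1.03167 rev/s
Shear rate: γ̇ = πDN/h = π·0.0279·1.03167/0.00454 = 19.9176 s⁻¹
ΔT = η·γ̇²·t_res/(ρ·cp) = [2265 × 19.9176² × 45.75] / [988 × 2463] = 16.8932 K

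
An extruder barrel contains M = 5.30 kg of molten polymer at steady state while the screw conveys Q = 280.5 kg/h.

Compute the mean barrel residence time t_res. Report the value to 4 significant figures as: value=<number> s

value=68.02 s

Convert throughput: Q = 280.5 kg/h = 280.5/3600 = 0.0779167 kg/s
t_res = M / Q_s = 5.30 / 0.0779167 = 68.0214 s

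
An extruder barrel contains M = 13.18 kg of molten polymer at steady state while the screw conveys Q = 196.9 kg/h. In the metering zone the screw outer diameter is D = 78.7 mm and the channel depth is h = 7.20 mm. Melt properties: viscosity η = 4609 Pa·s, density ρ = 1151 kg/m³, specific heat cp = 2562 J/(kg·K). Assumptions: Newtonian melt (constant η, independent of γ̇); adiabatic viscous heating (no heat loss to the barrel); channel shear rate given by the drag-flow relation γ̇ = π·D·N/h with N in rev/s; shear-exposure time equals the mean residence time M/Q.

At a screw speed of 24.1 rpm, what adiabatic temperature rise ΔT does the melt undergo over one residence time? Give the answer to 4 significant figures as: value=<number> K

Convert throughput: Q = 196.9 kg/h = 196.9/3600 = 0.0546944 kg/s
t_res = M / Q_s = 13.18 / 0.0546944 = 240.975 s
D = 78.7 mm = 0.0787 m;  h = 7.20 mm = 0.0072 m;  N = 24.1 rpm / 60 = 0.401667 rev/s
γ̇ = π D N / h = (π)(0.0787)(0.401667) / 0.0072 = 13.793 s⁻¹
Adiabatic rise: ΔT = η γ̇² t_res / (ρ cp) = 4609·(13.793)²·240.975 / (1151·2562) = 71.654 K

value=71.65 K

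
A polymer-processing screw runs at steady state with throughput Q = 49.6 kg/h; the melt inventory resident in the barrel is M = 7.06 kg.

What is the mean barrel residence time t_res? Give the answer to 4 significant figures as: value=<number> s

value=512.4 s

Convert throughput: Q = 49.6 kg/h = 49.6/3600 = 0.0137778 kg/s
Mean residence time: t_res = M/Q_s = 7.06 kg / 0.0137778 kg/s = 512.419 s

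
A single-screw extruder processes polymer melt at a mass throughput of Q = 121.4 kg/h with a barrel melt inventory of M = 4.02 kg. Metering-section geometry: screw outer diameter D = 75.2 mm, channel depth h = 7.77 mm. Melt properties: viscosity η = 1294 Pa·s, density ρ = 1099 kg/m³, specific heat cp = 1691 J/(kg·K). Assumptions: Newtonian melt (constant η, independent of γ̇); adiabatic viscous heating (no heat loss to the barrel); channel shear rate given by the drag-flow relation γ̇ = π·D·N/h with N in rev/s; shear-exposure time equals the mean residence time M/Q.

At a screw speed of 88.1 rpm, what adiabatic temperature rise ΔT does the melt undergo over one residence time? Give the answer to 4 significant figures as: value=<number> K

value=165.4 K

Convert throughput: Q = 121.4 kg/h = 121.4/3600 = 0.0337222 kg/s
t_res = M / Q_s = 4.02 / 0.0337222 = 119.209 s
D = 75.2 mm = 0.0752 m;  h = 7.77 mm = 0.00777 m;  N = 88.1 rpm / 60 = 1.46833 rev/s
γ̇ = π D N / h = (π)(0.0752)(1.46833) / 0.00777 = 44.6448 s⁻¹
Adiabatic rise: ΔT = η γ̇² t_res / (ρ cp) = 1294·(44.6448)²·119.209 / (1099·1691) = 165.442 K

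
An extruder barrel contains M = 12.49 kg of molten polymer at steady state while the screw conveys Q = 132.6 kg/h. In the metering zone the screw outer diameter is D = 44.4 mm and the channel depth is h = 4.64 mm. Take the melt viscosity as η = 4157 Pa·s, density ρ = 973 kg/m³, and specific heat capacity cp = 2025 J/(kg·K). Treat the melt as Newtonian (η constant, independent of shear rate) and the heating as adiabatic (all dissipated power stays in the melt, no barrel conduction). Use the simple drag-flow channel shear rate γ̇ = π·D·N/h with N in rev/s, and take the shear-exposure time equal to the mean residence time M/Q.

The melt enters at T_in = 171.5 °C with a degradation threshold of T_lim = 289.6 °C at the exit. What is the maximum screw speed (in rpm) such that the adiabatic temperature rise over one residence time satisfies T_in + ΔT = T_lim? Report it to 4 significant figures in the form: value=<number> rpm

value=25.64 rpm

Q_s = Q / 3600 = 132.6 / 3600 = 0.0368333 kg/s
t_res = M / Q_s = 12.49 ÷ 0.0368333 = 339.095 s
Convert to metres: D = 0.0444 m, h = 0.00464 m
ΔT_a = T_lim − T_in = 289.6 °C − 171.5 °C = 118.1 K
γ̇_max² = ΔT_a·ρ·cp / (η·t_res) = [118.1 × 973 × 2025] / [4157 × 339.095] = 165.077 s⁻²
γ̇_max = √165.077 = 12.8482 s⁻¹
N_max = γ̇_max h / (πD) = 12.8482·0.00464/(π·0.0444) = 0.427394 rev/s → ×60 = 25.6436 rpm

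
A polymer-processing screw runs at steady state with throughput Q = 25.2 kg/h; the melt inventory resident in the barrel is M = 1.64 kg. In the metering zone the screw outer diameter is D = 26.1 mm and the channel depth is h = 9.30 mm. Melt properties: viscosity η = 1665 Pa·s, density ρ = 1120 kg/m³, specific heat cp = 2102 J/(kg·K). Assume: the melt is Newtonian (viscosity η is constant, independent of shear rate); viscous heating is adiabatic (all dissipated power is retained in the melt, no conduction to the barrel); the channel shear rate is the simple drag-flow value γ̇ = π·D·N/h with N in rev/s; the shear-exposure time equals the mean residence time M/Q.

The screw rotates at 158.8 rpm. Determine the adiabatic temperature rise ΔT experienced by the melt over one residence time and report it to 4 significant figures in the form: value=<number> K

value=90.22 K

Q_s = Q / 3600 = 25.2 / 3600 = 0.007 kg/s
Mean residence time: t_res = M/Q_s = 1.64 kg / 0.007 kg/s = 234.286 s
Convert to SI: D = 0.0261 m, h = 0.0093 m, N = 158.8/60 = 2.64667 rev/s
γ̇ = π D N / h = (π)(0.0261)(2.64667) / 0.0093 = 23.3349 s⁻¹
ΔT = η·γ̇²·t_res / (ρ·cp) = 1665 · (23.3349)² · 234.286 / (1120 · 2102) = 90.2241 K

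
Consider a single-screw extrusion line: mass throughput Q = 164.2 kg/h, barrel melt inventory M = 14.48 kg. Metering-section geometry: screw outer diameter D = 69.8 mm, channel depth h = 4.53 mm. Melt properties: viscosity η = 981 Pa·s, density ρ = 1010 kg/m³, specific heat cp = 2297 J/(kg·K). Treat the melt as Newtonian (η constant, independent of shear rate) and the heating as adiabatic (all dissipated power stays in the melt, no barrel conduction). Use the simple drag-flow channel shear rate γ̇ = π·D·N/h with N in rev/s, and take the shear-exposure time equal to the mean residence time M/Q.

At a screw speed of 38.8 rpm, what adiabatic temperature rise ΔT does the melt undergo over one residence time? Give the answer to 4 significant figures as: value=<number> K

value=131.5 K

Throughput in SI: Q_s = 164.2 kg/h ÷ 3600 s/h = 0.0456111 kg/s
Mean residence time: t_res = M/Q_s = 14.48 kg / 0.0456111 kg/s = 317.467 s
Convert to SI: D = 0.0698 m, h = 0.00453 m, N = 38.8/60 = 0.646667 rev/s
Shear rate: γ̇ = πDN/h = π·0.0698·0.646667/0.00453 = 31.3031 s⁻¹
ΔT = η·γ̇²·t_res/(ρ·cp) = [981 × 31.3031² × 317.467] / [1010 × 2297] = 131.541 K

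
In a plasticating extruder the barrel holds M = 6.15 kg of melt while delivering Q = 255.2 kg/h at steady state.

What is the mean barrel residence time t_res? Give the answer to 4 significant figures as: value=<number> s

Convert throughput: Q = 255.2 kg/h = 255.2/3600 = 0.0708889 kg/s
t_res = M / Q_s = 6.15 ÷ 0.0708889 = 86.7555 s

value=86.76 s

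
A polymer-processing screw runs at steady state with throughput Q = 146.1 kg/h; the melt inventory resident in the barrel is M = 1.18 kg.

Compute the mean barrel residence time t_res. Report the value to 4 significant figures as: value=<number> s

value=29.08 s

Throughput in SI: Q_s = 146.1 kg/h ÷ 3600 s/h = 0.0405833 kg/s
Mean residence time: t_res = M/Q_s = 1.18 kg / 0.0405833 kg/s = 29.076 s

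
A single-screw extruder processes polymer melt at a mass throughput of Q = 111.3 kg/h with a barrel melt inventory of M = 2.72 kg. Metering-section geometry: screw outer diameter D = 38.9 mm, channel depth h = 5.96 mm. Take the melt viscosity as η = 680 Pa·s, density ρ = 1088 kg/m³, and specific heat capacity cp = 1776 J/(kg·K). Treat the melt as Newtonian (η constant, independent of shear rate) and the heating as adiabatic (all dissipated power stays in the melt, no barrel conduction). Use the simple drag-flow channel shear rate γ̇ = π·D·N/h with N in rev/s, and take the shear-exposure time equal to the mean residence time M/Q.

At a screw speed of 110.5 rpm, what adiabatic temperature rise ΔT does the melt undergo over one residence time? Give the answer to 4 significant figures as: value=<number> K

value=44.15 K

Convert throughput: Q = 111.3 kg/h = 111.3/3600 = 0.0309167 kg/s
t_res = M / Q_s = 2.72 / 0.0309167 = 87.9784 s
D = 38.9 mm = 0.0389 m;  h = 5.96 mm = 0.00596 m;  N = 110.5 rpm / 60 = 1.84167 rev/s
γ̇ = π D N / h = (π)(0.0389)(1.84167) / 0.00596 = 37.7628 s⁻¹
Adiabatic rise: ΔT = η γ̇² t_res / (ρ cp) = 680·(37.7628)²·87.9784 / (1088·1776) = 44.1511 K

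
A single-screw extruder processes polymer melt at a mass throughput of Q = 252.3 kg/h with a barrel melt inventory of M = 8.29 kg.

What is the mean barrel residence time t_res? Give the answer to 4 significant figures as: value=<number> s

Convert throughput: Q = 252.3 kg/h = 252.3/3600 = 0.0700833 kg/s
Mean residence time: t_res = M/Q_s = 8.29 kg / 0.0700833 kg/s = 118.288 s

value=118.3 s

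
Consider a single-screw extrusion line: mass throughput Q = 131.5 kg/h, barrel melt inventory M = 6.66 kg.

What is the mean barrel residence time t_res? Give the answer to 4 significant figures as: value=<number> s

value=182.3 s

Throughput in SI: Q_s = 131.5 kg/h ÷ 3600 s/h = 0.0365278 kg/s
Mean residence time: t_res = M/Q_s = 6.66 kg / 0.0365278 kg/s = 182.327 s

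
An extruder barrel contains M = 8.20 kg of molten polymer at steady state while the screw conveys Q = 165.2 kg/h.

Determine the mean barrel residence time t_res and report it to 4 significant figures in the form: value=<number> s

Convert throughput: Q = 165.2 kg/h = 165.2/3600 = 0.0458889 kg/s
t_res = M / Q_s = 8.20 / 0.0458889 = 178.692 s

value=178.7 s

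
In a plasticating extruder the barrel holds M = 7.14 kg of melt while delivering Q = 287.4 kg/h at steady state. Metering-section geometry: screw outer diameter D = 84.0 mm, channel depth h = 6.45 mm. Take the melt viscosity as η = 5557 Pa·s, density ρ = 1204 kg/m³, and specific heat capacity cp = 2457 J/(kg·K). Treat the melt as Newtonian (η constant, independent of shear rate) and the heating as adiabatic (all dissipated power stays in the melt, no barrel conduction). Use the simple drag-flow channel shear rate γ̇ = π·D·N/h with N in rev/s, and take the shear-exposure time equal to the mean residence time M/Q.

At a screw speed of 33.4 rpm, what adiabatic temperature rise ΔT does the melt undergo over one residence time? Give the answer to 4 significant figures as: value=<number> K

value=87.15 K

Convert throughput: Q = 287.4 kg/h = 287.4/3600 = 0.0798333 kg/s
t_res = M / Q_s = 7.14 ÷ 0.0798333 = 89.4363 s
Geometry in metres: D = 84.0 mm → 0.084 m, h = 6.45 mm → 0.00645 m; screw speed N = 33.4 rpm = 0.556667 rev/s
γ̇ = π·D·N / h = π · 0.084 · 0.556667 / 0.00645 = 22.7753 s⁻¹
ΔT = η·γ̇²·t_res/(ρ·cp) = [5557 × 22.7753² × 89.4363] / [1204 × 2457] = 87.1469 K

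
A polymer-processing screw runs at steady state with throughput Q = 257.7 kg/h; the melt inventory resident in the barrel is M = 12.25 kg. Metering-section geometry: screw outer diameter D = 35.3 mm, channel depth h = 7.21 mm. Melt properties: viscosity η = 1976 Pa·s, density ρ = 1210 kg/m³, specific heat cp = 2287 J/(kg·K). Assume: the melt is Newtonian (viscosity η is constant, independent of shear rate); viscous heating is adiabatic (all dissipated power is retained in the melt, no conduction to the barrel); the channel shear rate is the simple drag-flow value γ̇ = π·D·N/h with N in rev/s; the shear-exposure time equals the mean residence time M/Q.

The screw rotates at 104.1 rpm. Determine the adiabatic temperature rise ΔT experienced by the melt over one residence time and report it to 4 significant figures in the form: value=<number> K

value=87.02 K

Convert throughput: Q = 257.7 kg/h = 257.7/3600 = 0.0715833 kg/s
t_res = M / Q_s = 12.25 ÷ 0.0715833 = 171.129 s
Convert to SI: D = 0.0353 m, h = 0.00721 m, N = 104.1/60 = 1.735 rev/s
γ̇ = π·D·N / h = π · 0.0353 · 1.735 / 0.00721 = 26.6863 s⁻¹
Adiabatic rise: ΔT = η γ̇² t_res / (ρ cp) = 1976·(26.6863)²·171.129 / (1210·2287) = 87.0236 K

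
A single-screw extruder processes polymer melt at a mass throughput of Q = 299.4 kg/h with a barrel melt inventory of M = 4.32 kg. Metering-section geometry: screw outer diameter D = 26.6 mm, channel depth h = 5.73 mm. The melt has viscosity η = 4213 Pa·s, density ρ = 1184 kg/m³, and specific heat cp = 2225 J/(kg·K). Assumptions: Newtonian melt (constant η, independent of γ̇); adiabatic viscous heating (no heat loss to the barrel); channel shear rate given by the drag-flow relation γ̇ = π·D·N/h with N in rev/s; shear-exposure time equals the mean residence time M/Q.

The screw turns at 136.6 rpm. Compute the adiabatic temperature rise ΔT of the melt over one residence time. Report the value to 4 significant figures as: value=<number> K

Q_s = Q / 3600 = 299.4 / 3600 = 0.0831667 kg/s
t_res = M / Q_s = 4.32 / 0.0831667 = 51.9439 s
Convert to SI: D = 0.0266 m, h = 0.00573 m, N = 136.6/60 = 2.27667 rev/s
γ̇ = π·D·N / h = π · 0.0266 · 2.27667 / 0.00573 = 33.2029 s⁻¹
Adiabatic rise: ΔT = η γ̇² t_res / (ρ cp) = 4213·(33.2029)²·51.9439 / (1184·2225) = 91.5792 K

value=91.58 K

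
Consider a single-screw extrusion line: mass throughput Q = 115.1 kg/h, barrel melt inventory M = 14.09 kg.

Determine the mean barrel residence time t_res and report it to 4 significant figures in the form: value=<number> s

value=440.7 s

Q_s = Q / 3600 = 115.1 / 3600 = 0.0319722 kg/s
Mean residence time: t_res = M/Q_s = 14.09 kg / 0.0319722 kg/s = 440.695 s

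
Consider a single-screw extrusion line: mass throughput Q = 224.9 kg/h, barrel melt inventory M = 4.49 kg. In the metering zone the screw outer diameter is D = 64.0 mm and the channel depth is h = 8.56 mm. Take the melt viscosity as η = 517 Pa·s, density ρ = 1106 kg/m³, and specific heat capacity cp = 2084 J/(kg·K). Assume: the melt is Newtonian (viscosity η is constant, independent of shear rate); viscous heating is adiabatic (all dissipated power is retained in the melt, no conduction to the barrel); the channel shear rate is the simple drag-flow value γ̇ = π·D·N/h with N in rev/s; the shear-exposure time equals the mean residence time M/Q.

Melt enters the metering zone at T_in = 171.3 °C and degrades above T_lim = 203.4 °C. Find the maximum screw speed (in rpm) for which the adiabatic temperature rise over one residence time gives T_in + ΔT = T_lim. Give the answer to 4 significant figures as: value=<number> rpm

Convert throughput: Q = 224.9 kg/h = 224.9/3600 = 0.0624722 kg/s
t_res = M / Q_s = 4.49 ÷ 0.0624722 = 71.8719 s
D = 64.0 mm = 0.064 m;  h = 8.56 mm = 0.00856 m
ΔT_a = T_lim − T_in = 203.4 °C − 171.3 °C = 32.1 K
Invert ΔT = ηγ̇²t_res/(ρcp) for γ̇: γ̇_max² = ΔT_a ρ cp / (η t_res) = 32.1·1106·2084 / (517·71.8719) = 1991.17 s⁻²
Take the square root: γ̇_max = √(1991.17) = 44.6225 s⁻¹
N_max = γ̇_max·h / (π·D) = 44.6225 · 0.00856 / (π · 0.064) = 1.89976 rev/s = 113.985 rpm

value=114.0 rpm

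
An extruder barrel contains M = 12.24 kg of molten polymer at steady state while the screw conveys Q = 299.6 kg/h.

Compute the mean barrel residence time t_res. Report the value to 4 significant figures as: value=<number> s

Q_s = Q / 3600 = 299.6 / 3600 = 0.0832222 kg/s
Mean residence time: t_res = M/Q_s = 12.24 kg / 0.0832222 kg/s = 147.076 s

value=147.1 s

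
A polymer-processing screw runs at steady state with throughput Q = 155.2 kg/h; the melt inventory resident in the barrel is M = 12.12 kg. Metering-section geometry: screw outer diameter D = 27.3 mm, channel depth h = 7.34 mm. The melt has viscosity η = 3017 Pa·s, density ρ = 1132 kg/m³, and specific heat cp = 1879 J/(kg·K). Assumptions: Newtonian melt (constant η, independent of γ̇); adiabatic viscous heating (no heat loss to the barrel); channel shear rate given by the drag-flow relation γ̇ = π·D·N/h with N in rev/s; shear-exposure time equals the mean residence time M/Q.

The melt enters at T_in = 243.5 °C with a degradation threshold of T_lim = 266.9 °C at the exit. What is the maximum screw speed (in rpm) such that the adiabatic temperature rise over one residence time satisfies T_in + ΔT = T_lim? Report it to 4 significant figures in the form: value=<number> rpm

value=39.34 rpm

Q_s = Q / 3600 = 155.2 / 3600 = 0.0431111 kg/s
t_res = M / Q_s = 12.12 / 0.0431111 = 281.134 s
D = 27.3 mm = 0.0273 m;  h = 7.34 mm = 0.00734 m
ΔT_a = T_lim − T_in = 266.9 − 243.5 = 23.4 K
γ̇_max² = ΔT_a·ρ·cp/(η·t_res) = 23.4·1132·1879/(3017·281.134) = 58.6814 s⁻²
Take the square root: γ̇_max = √(58.6814) = 7.66038 s⁻¹
N_max = γ̇_max h / (πD) = 7.66038·0.00734/(π·0.0273) = 0.655592 rev/s → ×60 = 39.3355 rpm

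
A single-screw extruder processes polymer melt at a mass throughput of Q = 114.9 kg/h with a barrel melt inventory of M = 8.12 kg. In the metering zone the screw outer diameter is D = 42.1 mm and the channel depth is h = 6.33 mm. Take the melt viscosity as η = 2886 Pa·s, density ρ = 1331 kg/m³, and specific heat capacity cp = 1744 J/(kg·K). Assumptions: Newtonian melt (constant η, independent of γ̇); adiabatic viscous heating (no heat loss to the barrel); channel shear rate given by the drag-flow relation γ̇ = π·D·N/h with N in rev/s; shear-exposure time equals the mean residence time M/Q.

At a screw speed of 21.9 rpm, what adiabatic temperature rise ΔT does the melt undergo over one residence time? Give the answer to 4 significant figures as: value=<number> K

Throughput in SI: Q_s = 114.9 kg/h ÷ 3600 s/h = 0.0319167 kg/s
t_res = M / Q_s = 8.12 ÷ 0.0319167 = 254.413 s
D = 42.1 mm = 0.0421 m;  h = 6.33 mm = 0.00633 m;  N = 21.9 rpm / 60 = 0.365 rev/s
Shear rate: γ̇ = πDN/h = π·0.0421·0.365/0.00633 = 7.62643 s⁻¹
Adiabatic rise: ΔT = η γ̇² t_res / (ρ cp) = 2886·(7.62643)²·254.413 / (1331·1744) = 18.3972 K

value=18.40 K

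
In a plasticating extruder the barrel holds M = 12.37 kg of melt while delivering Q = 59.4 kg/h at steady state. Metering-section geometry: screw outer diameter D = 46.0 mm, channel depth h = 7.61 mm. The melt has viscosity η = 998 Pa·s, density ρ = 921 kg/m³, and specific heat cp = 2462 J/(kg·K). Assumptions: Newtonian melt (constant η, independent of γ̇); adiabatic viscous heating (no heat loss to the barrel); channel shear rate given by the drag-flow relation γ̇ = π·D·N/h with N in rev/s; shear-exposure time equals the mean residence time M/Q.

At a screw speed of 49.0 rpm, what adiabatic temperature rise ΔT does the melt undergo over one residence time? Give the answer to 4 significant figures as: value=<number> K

Throughput in SI: Q_s = 59.4 kg/h ÷ 3600 s/h = 0.0165 kg/s
Mean residence time: t_res = M/Q_s = 12.37 kg / 0.0165 kg/s = 749.697 s
Geometry in metres: D = 46.0 mm → 0.046 m, h = 7.61 mm → 0.00761 m; screw speed N = 49.0 rpm = 0.816667 rev/s
γ̇ = π D N / h = (π)(0.046)(0.816667) / 0.00761 = 15.5084 s⁻¹
ΔT = η·γ̇²·t_res/(ρ·cp) = [998 × 15.5084² × 749.697] / [921 × 2462] = 79.3605 K

value=79.36 K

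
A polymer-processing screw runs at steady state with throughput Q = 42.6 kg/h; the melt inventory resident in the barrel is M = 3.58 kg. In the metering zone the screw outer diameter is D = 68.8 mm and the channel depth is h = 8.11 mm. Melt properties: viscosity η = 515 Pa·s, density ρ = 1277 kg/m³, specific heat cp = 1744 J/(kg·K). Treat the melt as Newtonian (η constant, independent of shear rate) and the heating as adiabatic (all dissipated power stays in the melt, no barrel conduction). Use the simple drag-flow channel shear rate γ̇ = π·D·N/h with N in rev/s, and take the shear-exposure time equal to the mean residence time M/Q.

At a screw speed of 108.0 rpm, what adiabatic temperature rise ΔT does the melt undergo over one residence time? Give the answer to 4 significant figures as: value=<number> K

Convert throughput: Q = 42.6 kg/h = 42.6/3600 = 0.0118333 kg/s
Mean residence time: t_res = M/Q_s = 3.58 kg / 0.0118333 kg/s = 302.535 s
Geometry in metres: D = 68.8 mm → 0.0688 m, h = 8.11 mm → 0.00811 m; screw speed N = 108.0 rpm = 1.8 rev/s
γ̇ = π·D·N / h = π · 0.0688 · 1.8 / 0.00811 = 47.9722 s⁻¹
ΔT = η·γ̇²·t_res / (ρ·cp) = 515 · (47.9722)² · 302.535 / (1277 · 1744) = 161 K

value=161.0 K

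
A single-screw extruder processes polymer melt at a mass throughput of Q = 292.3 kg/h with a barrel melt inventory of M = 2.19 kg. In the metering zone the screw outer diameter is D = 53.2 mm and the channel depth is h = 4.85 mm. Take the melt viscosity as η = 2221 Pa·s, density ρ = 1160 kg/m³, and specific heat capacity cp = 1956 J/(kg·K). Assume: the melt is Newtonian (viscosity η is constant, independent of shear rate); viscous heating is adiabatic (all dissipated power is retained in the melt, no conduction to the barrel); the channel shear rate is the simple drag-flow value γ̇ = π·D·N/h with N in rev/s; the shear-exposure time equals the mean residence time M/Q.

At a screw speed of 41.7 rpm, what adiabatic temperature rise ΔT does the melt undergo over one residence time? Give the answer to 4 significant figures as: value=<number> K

Throughput in SI: Q_s = 292.3 kg/h ÷ 3600 s/h = 0.0811944 kg/s
t_res = M / Q_s = 2.19 ÷ 0.0811944 = 26.9723 s
Geometry in metres: D = 53.2 mm → 0.0532 m, h = 4.85 mm → 0.00485 m; screw speed N = 41.7 rpm = 0.695 rev/s
γ̇ = π D N / h = (π)(0.0532)(0.695) / 0.00485 = 23.9499 s⁻¹
Adiabatic rise: ΔT = η γ̇² t_res / (ρ cp) = 2221·(23.9499)²·26.9723 / (1160·1956) = 15.1443 K

value=15.14 K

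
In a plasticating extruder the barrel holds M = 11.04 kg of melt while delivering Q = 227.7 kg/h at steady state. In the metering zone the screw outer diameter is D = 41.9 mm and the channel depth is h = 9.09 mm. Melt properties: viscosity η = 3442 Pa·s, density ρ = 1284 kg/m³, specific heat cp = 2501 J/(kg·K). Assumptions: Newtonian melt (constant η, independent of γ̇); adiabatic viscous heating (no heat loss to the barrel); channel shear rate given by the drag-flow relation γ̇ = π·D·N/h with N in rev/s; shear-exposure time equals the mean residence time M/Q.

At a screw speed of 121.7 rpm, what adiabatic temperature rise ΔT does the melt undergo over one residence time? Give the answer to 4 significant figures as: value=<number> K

value=161.4 K

Convert throughput: Q = 227.7 kg/h = 227.7/3600 = 0.06325 kg/s
t_res = M / Q_s = 11.04 ÷ 0.06325 = 174.545 s
Geometry in metres: D = 41.9 mm → 0.0419 m, h = 9.09 mm → 0.00909 m; screw speed N = 121.7 rpm = 2.02833 rev/s
γ̇ = π·D·N / h = π · 0.0419 · 2.02833 / 0.00909 = 29.3724 s⁻¹
Adiabatic rise: ΔT = η γ̇² t_res / (ρ cp) = 3442·(29.3724)²·174.545 / (1284·2501) = 161.406 K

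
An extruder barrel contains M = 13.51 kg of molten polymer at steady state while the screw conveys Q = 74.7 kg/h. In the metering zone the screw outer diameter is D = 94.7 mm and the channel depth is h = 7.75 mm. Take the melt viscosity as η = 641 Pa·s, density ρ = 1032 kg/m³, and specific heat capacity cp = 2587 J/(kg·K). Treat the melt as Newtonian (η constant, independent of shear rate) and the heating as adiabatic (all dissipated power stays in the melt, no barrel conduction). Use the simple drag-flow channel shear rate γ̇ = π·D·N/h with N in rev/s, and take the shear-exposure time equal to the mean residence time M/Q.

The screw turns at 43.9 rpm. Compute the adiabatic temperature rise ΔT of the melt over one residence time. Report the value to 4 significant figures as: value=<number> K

value=123.3 K

Q_s = Q / 3600 = 74.7 / 3600 = 0.02075 kg/s
t_res = M / Q_s = 13.51 / 0.02075 = 651.084 s
Convert to SI: D = 0.0947 m, h = 0.00775 m, N = 43.9/60 = 0.731667 rev/s
γ̇ = π D N / h = (π)(0.0947)(0.731667) / 0.00775 = 28.0874 s⁻¹
ΔT = η·γ̇²·t_res / (ρ·cp) = 641 · (28.0874)² · 651.084 / (1032 · 2587) = 123.322 K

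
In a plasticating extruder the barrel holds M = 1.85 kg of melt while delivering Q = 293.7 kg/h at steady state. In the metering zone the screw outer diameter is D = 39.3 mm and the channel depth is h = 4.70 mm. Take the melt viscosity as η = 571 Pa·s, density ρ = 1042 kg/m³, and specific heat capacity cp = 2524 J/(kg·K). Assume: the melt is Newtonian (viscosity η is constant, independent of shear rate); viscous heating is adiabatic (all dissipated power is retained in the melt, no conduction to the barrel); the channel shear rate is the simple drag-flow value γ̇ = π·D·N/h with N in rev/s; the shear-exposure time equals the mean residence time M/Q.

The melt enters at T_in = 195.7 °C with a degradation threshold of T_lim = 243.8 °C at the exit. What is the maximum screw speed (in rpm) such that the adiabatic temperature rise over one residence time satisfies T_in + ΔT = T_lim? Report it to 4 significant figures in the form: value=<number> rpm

value=225.8 rpm

Convert throughput: Q = 293.7 kg/h = 293.7/3600 = 0.0815833 kg/s
Mean residence time: t_res = M/Q_s = 1.85 kg / 0.0815833 kg/s = 22.6762 s
Convert to metres: D = 0.0393 m, h = 0.0047 m
ΔT_a = T_lim − T_in = 243.8 − 195.7 = 48.1 K
γ̇_max² = ΔT_a·ρ·cp / (η·t_res) = [48.1 × 1042 × 2524] / [571 × 22.6762] = 9770.03 s⁻²
γ̇_max = √9770.03 = 98.8434 s⁻¹
N_max = γ̇_max h / (πD) = 98.8434·0.0047/(π·0.0393) = 3.76273 rev/s → ×60 = 225.764 rpm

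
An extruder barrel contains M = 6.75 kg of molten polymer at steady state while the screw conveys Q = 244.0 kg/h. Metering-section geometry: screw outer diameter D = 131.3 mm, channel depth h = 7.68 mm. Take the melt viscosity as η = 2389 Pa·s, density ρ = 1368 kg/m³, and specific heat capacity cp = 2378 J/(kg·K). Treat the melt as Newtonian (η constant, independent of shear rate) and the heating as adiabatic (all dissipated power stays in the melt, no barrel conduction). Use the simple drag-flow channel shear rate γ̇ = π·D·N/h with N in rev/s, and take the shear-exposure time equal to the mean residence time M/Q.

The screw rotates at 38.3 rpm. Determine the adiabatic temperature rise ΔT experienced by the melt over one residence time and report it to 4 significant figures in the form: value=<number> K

Throughput in SI: Q_s = 244.0 kg/h ÷ 3600 s/h = 0.0677778 kg/s
Mean residence time: t_res = M/Q_s = 6.75 kg / 0.0677778 kg/s = 99.5902 s
Geometry in metres: D = 131.3 mm → 0.1313 m, h = 7.68 mm → 0.00768 m; screw speed N = 38.3 rpm = 0.638333 rev/s
γ̇ = π·D·N / h = π · 0.1313 · 0.638333 / 0.00768 = 34.2847 s⁻¹
Adiabatic rise: ΔT = η γ̇² t_res / (ρ cp) = 2389·(34.2847)²·99.5902 / (1368·2378) = 85.9679 K

value=85.97 K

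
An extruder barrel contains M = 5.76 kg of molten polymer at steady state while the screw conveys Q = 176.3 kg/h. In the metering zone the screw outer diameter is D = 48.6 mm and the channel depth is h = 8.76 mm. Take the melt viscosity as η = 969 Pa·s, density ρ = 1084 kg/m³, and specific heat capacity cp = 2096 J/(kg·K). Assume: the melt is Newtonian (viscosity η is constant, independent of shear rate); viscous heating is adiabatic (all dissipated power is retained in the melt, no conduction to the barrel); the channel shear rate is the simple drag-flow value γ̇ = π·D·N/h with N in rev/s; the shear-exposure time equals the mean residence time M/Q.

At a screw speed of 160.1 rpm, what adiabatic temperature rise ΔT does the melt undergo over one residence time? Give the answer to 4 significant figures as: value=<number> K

value=108.5 K

Q_s = Q / 3600 = 176.3 / 3600 = 0.0489722 kg/s
t_res = M / Q_s = 5.76 / 0.0489722 = 117.618 s
Convert to SI: D = 0.0486 m, h = 0.00876 m, N = 160.1/60 = 2.66833 rev/s
γ̇ = π·D·N / h = π · 0.0486 · 2.66833 / 0.00876 = 46.5074 s⁻¹
ΔT = η·γ̇²·t_res/(ρ·cp) = [969 × 46.5074² × 117.618] / [1084 × 2096] = 108.498 K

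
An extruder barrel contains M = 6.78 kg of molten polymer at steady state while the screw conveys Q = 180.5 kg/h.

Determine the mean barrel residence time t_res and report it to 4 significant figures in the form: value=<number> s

Convert throughput: Q = 180.5 kg/h = 180.5/3600 = 0.0501389 kg/s
t_res = M / Q_s = 6.78 ÷ 0.0501389 = 135.224 s

value=135.2 s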